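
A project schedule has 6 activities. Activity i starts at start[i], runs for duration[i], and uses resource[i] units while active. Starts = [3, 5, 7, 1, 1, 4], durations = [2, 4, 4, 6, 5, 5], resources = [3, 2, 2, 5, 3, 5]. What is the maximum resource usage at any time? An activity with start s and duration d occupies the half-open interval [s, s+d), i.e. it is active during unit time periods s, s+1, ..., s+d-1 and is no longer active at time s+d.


Each activity i is active on [start_i, start_i + duration_i).
Compute total resource usage per time slot:
  t=0: active resources = [], total = 0
  t=1: active resources = [5, 3], total = 8
  t=2: active resources = [5, 3], total = 8
  t=3: active resources = [3, 5, 3], total = 11
  t=4: active resources = [3, 5, 3, 5], total = 16
  t=5: active resources = [2, 5, 3, 5], total = 15
  t=6: active resources = [2, 5, 5], total = 12
  t=7: active resources = [2, 2, 5], total = 9
  t=8: active resources = [2, 2, 5], total = 9
  t=9: active resources = [2], total = 2
  t=10: active resources = [2], total = 2
Peak resource demand = 16

16


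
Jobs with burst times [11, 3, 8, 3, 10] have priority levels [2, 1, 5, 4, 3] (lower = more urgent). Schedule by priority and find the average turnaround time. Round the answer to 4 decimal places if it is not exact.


Sort by priority (ascending = highest first):
Order: [(1, 3), (2, 11), (3, 10), (4, 3), (5, 8)]
Completion times:
  Priority 1, burst=3, C=3
  Priority 2, burst=11, C=14
  Priority 3, burst=10, C=24
  Priority 4, burst=3, C=27
  Priority 5, burst=8, C=35
Average turnaround = 103/5 = 20.6

20.6


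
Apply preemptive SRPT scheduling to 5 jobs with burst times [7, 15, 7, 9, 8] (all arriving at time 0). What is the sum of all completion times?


Since all jobs arrive at t=0, SRPT equals SPT ordering.
SPT order: [7, 7, 8, 9, 15]
Completion times:
  Job 1: p=7, C=7
  Job 2: p=7, C=14
  Job 3: p=8, C=22
  Job 4: p=9, C=31
  Job 5: p=15, C=46
Total completion time = 7 + 14 + 22 + 31 + 46 = 120

120


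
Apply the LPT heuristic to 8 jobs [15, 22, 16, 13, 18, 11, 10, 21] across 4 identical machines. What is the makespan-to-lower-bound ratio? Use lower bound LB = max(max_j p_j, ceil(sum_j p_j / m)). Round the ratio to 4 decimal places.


LPT order: [22, 21, 18, 16, 15, 13, 11, 10]
Machine loads after assignment: [32, 32, 31, 31]
LPT makespan = 32
Lower bound = max(max_job, ceil(total/4)) = max(22, 32) = 32
Ratio = 32 / 32 = 1.0

1.0


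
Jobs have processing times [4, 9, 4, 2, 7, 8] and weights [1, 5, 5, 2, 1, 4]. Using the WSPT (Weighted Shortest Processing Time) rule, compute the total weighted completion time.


Compute p/w ratios and sort ascending (WSPT): [(4, 5), (2, 2), (9, 5), (8, 4), (4, 1), (7, 1)]
Compute weighted completion times:
  Job (p=4,w=5): C=4, w*C=5*4=20
  Job (p=2,w=2): C=6, w*C=2*6=12
  Job (p=9,w=5): C=15, w*C=5*15=75
  Job (p=8,w=4): C=23, w*C=4*23=92
  Job (p=4,w=1): C=27, w*C=1*27=27
  Job (p=7,w=1): C=34, w*C=1*34=34
Total weighted completion time = 260

260


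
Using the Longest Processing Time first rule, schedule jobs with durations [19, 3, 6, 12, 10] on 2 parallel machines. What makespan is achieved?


Sort jobs in decreasing order (LPT): [19, 12, 10, 6, 3]
Assign each job to the least loaded machine:
  Machine 1: jobs [19, 6], load = 25
  Machine 2: jobs [12, 10, 3], load = 25
Makespan = max load = 25

25


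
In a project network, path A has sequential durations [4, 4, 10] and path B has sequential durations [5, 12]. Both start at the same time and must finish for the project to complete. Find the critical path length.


Path A total = 4 + 4 + 10 = 18
Path B total = 5 + 12 = 17
Critical path = longest path = max(18, 17) = 18

18


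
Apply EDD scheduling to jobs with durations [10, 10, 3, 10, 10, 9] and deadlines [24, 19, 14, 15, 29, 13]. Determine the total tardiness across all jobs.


Sort by due date (EDD order): [(9, 13), (3, 14), (10, 15), (10, 19), (10, 24), (10, 29)]
Compute completion times and tardiness:
  Job 1: p=9, d=13, C=9, tardiness=max(0,9-13)=0
  Job 2: p=3, d=14, C=12, tardiness=max(0,12-14)=0
  Job 3: p=10, d=15, C=22, tardiness=max(0,22-15)=7
  Job 4: p=10, d=19, C=32, tardiness=max(0,32-19)=13
  Job 5: p=10, d=24, C=42, tardiness=max(0,42-24)=18
  Job 6: p=10, d=29, C=52, tardiness=max(0,52-29)=23
Total tardiness = 61

61


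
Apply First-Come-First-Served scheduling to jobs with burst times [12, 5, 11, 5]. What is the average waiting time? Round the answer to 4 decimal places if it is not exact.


FCFS order (as given): [12, 5, 11, 5]
Waiting times:
  Job 1: wait = 0
  Job 2: wait = 12
  Job 3: wait = 17
  Job 4: wait = 28
Sum of waiting times = 57
Average waiting time = 57/4 = 14.25

14.25


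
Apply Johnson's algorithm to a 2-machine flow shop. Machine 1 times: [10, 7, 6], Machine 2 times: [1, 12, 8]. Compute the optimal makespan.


Apply Johnson's rule:
  Group 1 (a <= b): [(3, 6, 8), (2, 7, 12)]
  Group 2 (a > b): [(1, 10, 1)]
Optimal job order: [3, 2, 1]
Schedule:
  Job 3: M1 done at 6, M2 done at 14
  Job 2: M1 done at 13, M2 done at 26
  Job 1: M1 done at 23, M2 done at 27
Makespan = 27

27


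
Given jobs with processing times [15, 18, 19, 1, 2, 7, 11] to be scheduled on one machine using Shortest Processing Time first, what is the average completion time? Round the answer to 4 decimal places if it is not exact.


Sort jobs by processing time (SPT order): [1, 2, 7, 11, 15, 18, 19]
Compute completion times sequentially:
  Job 1: processing = 1, completes at 1
  Job 2: processing = 2, completes at 3
  Job 3: processing = 7, completes at 10
  Job 4: processing = 11, completes at 21
  Job 5: processing = 15, completes at 36
  Job 6: processing = 18, completes at 54
  Job 7: processing = 19, completes at 73
Sum of completion times = 198
Average completion time = 198/7 = 28.2857

28.2857


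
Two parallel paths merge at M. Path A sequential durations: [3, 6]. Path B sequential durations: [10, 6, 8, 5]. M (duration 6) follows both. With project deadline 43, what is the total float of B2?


Forward pass: ES(B2) = sum of predecessors on chain B = 10
EF = ES + duration = 10 + 6 = 16
Backward pass: LF(M) = deadline = 43; LS(M) = 43 - 6 = 37
LF(B2) = LS(M) - sum(successors on chain B) = 37 - 13 = 24
LS = LF - duration = 24 - 6 = 18
Total float = LS - ES = 18 - 10 = 8

8


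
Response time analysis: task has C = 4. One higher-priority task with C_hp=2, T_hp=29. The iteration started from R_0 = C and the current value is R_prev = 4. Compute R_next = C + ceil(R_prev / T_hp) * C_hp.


R_next = C + ceil(R_prev / T_hp) * C_hp
ceil(4 / 29) = ceil(0.1379) = 1
Interference = 1 * 2 = 2
R_next = 4 + 2 = 6

6


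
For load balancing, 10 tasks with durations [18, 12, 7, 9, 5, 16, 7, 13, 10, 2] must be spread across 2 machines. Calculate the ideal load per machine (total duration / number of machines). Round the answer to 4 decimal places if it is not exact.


Total processing time = 18 + 12 + 7 + 9 + 5 + 16 + 7 + 13 + 10 + 2 = 99
Number of machines = 2
Ideal balanced load = 99 / 2 = 49.5

49.5


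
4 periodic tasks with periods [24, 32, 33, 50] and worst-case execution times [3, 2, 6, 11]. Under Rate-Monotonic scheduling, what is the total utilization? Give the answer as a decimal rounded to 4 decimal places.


Compute individual utilizations (exact fractions):
  Task 1: C/T = 3/24 = 1/8 (approx. 0.125)
  Task 2: C/T = 2/32 = 1/16 (approx. 0.0625)
  Task 3: C/T = 6/33 = 2/11 (approx. 0.1818)
  Task 4: C/T = 11/50 (approx. 0.22)
Total utilization U = 1/8 + 1/16 + 2/11 + 11/50 = 2593/4400
Rounded to 4 decimal places: U = 0.5893
RM (Liu & Layland) bound for 4 tasks = 0.756828; compare with U = 2593/4400 (approx. 0.589318)
U <= bound, so schedulable by RM sufficient condition.

0.5893


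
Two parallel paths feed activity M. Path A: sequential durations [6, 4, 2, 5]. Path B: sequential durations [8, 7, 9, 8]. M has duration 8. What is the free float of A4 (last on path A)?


ES(A4) = sum of predecessors on chain A = 12
EF(A4) = ES + duration = 12 + 5 = 17
Successor of A4 is M. ES(M) = max(sum(A), sum(B)) = max(17, 32) = 32
Free float = ES(successor) - EF(current) = 32 - 17 = 15

15


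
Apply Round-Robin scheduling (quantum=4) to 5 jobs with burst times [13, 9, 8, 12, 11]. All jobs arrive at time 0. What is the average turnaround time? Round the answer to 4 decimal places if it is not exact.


Time quantum = 4
Execution trace:
  J1 runs 4 units, time = 4
  J2 runs 4 units, time = 8
  J3 runs 4 units, time = 12
  J4 runs 4 units, time = 16
  J5 runs 4 units, time = 20
  J1 runs 4 units, time = 24
  J2 runs 4 units, time = 28
  J3 runs 4 units, time = 32
  J4 runs 4 units, time = 36
  J5 runs 4 units, time = 40
  J1 runs 4 units, time = 44
  J2 runs 1 units, time = 45
  J4 runs 4 units, time = 49
  J5 runs 3 units, time = 52
  J1 runs 1 units, time = 53
Finish times: [53, 45, 32, 49, 52]
Average turnaround = 231/5 = 46.2

46.2


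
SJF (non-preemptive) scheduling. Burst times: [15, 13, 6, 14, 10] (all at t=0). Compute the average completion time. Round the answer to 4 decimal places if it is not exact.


SJF order (ascending): [6, 10, 13, 14, 15]
Completion times:
  Job 1: burst=6, C=6
  Job 2: burst=10, C=16
  Job 3: burst=13, C=29
  Job 4: burst=14, C=43
  Job 5: burst=15, C=58
Average completion = 152/5 = 30.4

30.4


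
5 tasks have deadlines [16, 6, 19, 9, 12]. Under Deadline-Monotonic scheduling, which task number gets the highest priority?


Sort tasks by relative deadline (ascending):
  Task 2: deadline = 6
  Task 4: deadline = 9
  Task 5: deadline = 12
  Task 1: deadline = 16
  Task 3: deadline = 19
Priority order (highest first): [2, 4, 5, 1, 3]
Highest priority task = 2

2


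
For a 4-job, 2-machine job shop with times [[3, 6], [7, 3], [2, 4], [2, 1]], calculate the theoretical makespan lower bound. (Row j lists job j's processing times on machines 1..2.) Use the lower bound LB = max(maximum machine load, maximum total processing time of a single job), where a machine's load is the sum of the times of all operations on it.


Machine loads:
  Machine 1: 3 + 7 + 2 + 2 = 14
  Machine 2: 6 + 3 + 4 + 1 = 14
Max machine load = 14
Job totals:
  Job 1: 9
  Job 2: 10
  Job 3: 6
  Job 4: 3
Max job total = 10
Lower bound = max(14, 10) = 14

14


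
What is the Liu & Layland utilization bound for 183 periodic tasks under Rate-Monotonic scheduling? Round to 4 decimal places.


Compute 2^(1/183) = 1.0037948719
Subtract 1: 1.0037948719 - 1 = 0.0037948719
Multiply by n: 183 * 0.0037948719 = 0.6944615577
Round to 4 dp: 0.6945

0.6945


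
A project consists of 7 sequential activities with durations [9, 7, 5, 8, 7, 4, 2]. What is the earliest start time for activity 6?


Activity 6 starts after activities 1 through 5 complete.
Predecessor durations: [9, 7, 5, 8, 7]
ES = 9 + 7 + 5 + 8 + 7 = 36

36


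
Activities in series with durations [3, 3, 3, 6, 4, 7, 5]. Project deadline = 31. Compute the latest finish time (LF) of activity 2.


LF(activity 2) = deadline - sum of successor durations
Successors: activities 3 through 7 with durations [3, 6, 4, 7, 5]
Sum of successor durations = 25
LF = 31 - 25 = 6

6


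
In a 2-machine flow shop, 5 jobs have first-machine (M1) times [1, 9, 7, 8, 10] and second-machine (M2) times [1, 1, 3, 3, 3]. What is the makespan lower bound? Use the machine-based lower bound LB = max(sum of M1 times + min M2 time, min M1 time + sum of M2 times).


LB1 = sum(M1 times) + min(M2 times) = 35 + 1 = 36
LB2 = min(M1 times) + sum(M2 times) = 1 + 11 = 12
Lower bound = max(LB1, LB2) = max(36, 12) = 36

36


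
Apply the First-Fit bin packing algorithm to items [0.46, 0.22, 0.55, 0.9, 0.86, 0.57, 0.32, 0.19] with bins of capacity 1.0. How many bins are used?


Place items sequentially using First-Fit:
  Item 0.46 -> new Bin 1
  Item 0.22 -> Bin 1 (now 0.68)
  Item 0.55 -> new Bin 2
  Item 0.9 -> new Bin 3
  Item 0.86 -> new Bin 4
  Item 0.57 -> new Bin 5
  Item 0.32 -> Bin 1 (now 1.0)
  Item 0.19 -> Bin 2 (now 0.74)
Total bins used = 5

5


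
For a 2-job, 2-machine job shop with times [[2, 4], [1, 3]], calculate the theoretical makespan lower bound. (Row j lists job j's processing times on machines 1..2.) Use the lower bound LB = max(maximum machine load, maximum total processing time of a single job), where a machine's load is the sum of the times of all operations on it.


Machine loads:
  Machine 1: 2 + 1 = 3
  Machine 2: 4 + 3 = 7
Max machine load = 7
Job totals:
  Job 1: 6
  Job 2: 4
Max job total = 6
Lower bound = max(7, 6) = 7

7


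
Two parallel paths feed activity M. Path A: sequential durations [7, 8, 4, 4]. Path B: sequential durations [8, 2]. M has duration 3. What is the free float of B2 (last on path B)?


ES(B2) = sum of predecessors on chain B = 8
EF(B2) = ES + duration = 8 + 2 = 10
Successor of B2 is M. ES(M) = max(sum(A), sum(B)) = max(23, 10) = 23
Free float = ES(successor) - EF(current) = 23 - 10 = 13

13


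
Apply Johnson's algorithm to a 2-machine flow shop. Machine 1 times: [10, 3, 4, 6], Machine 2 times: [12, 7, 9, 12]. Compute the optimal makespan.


Apply Johnson's rule:
  Group 1 (a <= b): [(2, 3, 7), (3, 4, 9), (4, 6, 12), (1, 10, 12)]
  Group 2 (a > b): []
Optimal job order: [2, 3, 4, 1]
Schedule:
  Job 2: M1 done at 3, M2 done at 10
  Job 3: M1 done at 7, M2 done at 19
  Job 4: M1 done at 13, M2 done at 31
  Job 1: M1 done at 23, M2 done at 43
Makespan = 43

43


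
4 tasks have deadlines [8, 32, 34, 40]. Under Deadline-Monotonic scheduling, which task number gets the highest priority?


Sort tasks by relative deadline (ascending):
  Task 1: deadline = 8
  Task 2: deadline = 32
  Task 3: deadline = 34
  Task 4: deadline = 40
Priority order (highest first): [1, 2, 3, 4]
Highest priority task = 1

1


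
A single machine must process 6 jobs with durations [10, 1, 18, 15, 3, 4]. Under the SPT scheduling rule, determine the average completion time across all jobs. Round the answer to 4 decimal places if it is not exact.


Sort jobs by processing time (SPT order): [1, 3, 4, 10, 15, 18]
Compute completion times sequentially:
  Job 1: processing = 1, completes at 1
  Job 2: processing = 3, completes at 4
  Job 3: processing = 4, completes at 8
  Job 4: processing = 10, completes at 18
  Job 5: processing = 15, completes at 33
  Job 6: processing = 18, completes at 51
Sum of completion times = 115
Average completion time = 115/6 = 19.1667

19.1667


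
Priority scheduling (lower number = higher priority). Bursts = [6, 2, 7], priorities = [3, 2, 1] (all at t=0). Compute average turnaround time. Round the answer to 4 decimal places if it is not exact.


Sort by priority (ascending = highest first):
Order: [(1, 7), (2, 2), (3, 6)]
Completion times:
  Priority 1, burst=7, C=7
  Priority 2, burst=2, C=9
  Priority 3, burst=6, C=15
Average turnaround = 31/3 = 10.3333

10.3333


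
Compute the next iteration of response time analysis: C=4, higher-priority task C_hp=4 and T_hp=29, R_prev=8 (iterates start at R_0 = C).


R_next = C + ceil(R_prev / T_hp) * C_hp
ceil(8 / 29) = ceil(0.2759) = 1
Interference = 1 * 4 = 4
R_next = 4 + 4 = 8
R_next = R_prev, so the iteration has converged (response time = 8).

8


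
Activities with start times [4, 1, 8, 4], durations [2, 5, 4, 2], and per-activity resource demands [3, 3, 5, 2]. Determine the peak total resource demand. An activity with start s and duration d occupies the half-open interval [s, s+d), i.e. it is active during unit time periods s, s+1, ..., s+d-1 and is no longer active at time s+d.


Each activity i is active on [start_i, start_i + duration_i).
Compute total resource usage per time slot:
  t=0: active resources = [], total = 0
  t=1: active resources = [3], total = 3
  t=2: active resources = [3], total = 3
  t=3: active resources = [3], total = 3
  t=4: active resources = [3, 3, 2], total = 8
  t=5: active resources = [3, 3, 2], total = 8
  t=6: active resources = [], total = 0
  t=7: active resources = [], total = 0
  t=8: active resources = [5], total = 5
  t=9: active resources = [5], total = 5
  t=10: active resources = [5], total = 5
  t=11: active resources = [5], total = 5
Peak resource demand = 8

8


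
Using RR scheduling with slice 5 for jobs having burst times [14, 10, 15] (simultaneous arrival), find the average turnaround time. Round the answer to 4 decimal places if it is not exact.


Time quantum = 5
Execution trace:
  J1 runs 5 units, time = 5
  J2 runs 5 units, time = 10
  J3 runs 5 units, time = 15
  J1 runs 5 units, time = 20
  J2 runs 5 units, time = 25
  J3 runs 5 units, time = 30
  J1 runs 4 units, time = 34
  J3 runs 5 units, time = 39
Finish times: [34, 25, 39]
Average turnaround = 98/3 = 32.6667

32.6667


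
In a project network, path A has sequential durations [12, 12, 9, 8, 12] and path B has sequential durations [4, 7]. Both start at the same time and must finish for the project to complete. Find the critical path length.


Path A total = 12 + 12 + 9 + 8 + 12 = 53
Path B total = 4 + 7 = 11
Critical path = longest path = max(53, 11) = 53

53


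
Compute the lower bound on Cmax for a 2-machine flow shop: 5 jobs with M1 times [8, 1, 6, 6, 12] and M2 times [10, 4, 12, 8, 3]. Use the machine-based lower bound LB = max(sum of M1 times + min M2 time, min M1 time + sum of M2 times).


LB1 = sum(M1 times) + min(M2 times) = 33 + 3 = 36
LB2 = min(M1 times) + sum(M2 times) = 1 + 37 = 38
Lower bound = max(LB1, LB2) = max(36, 38) = 38

38


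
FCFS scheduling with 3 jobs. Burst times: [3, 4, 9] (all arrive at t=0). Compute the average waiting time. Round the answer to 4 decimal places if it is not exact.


FCFS order (as given): [3, 4, 9]
Waiting times:
  Job 1: wait = 0
  Job 2: wait = 3
  Job 3: wait = 7
Sum of waiting times = 10
Average waiting time = 10/3 = 3.3333

3.3333


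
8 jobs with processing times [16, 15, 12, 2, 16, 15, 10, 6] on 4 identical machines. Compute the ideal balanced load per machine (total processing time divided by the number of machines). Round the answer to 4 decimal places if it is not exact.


Total processing time = 16 + 15 + 12 + 2 + 16 + 15 + 10 + 6 = 92
Number of machines = 4
Ideal balanced load = 92 / 4 = 23.0

23.0


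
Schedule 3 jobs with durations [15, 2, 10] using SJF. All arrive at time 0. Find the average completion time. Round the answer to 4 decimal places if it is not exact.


SJF order (ascending): [2, 10, 15]
Completion times:
  Job 1: burst=2, C=2
  Job 2: burst=10, C=12
  Job 3: burst=15, C=27
Average completion = 41/3 = 13.6667

13.6667


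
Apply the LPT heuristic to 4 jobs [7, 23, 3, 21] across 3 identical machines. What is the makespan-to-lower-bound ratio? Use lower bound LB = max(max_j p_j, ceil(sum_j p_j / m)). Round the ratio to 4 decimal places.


LPT order: [23, 21, 7, 3]
Machine loads after assignment: [23, 21, 10]
LPT makespan = 23
Lower bound = max(max_job, ceil(total/3)) = max(23, 18) = 23
Ratio = 23 / 23 = 1.0

1.0


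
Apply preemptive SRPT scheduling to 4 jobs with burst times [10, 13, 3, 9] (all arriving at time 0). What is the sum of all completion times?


Since all jobs arrive at t=0, SRPT equals SPT ordering.
SPT order: [3, 9, 10, 13]
Completion times:
  Job 1: p=3, C=3
  Job 2: p=9, C=12
  Job 3: p=10, C=22
  Job 4: p=13, C=35
Total completion time = 3 + 12 + 22 + 35 = 72

72


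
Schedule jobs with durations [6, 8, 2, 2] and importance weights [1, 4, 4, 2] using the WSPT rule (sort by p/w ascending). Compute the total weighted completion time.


Compute p/w ratios and sort ascending (WSPT): [(2, 4), (2, 2), (8, 4), (6, 1)]
Compute weighted completion times:
  Job (p=2,w=4): C=2, w*C=4*2=8
  Job (p=2,w=2): C=4, w*C=2*4=8
  Job (p=8,w=4): C=12, w*C=4*12=48
  Job (p=6,w=1): C=18, w*C=1*18=18
Total weighted completion time = 82

82


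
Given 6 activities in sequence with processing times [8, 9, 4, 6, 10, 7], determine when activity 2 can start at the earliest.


Activity 2 starts after activities 1 through 1 complete.
Predecessor durations: [8]
ES = 8 = 8

8


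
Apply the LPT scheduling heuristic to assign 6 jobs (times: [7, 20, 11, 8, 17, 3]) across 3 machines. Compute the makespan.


Sort jobs in decreasing order (LPT): [20, 17, 11, 8, 7, 3]
Assign each job to the least loaded machine:
  Machine 1: jobs [20], load = 20
  Machine 2: jobs [17, 7], load = 24
  Machine 3: jobs [11, 8, 3], load = 22
Makespan = max load = 24

24


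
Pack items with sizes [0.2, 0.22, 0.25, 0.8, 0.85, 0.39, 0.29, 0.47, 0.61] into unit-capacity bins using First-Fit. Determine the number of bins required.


Place items sequentially using First-Fit:
  Item 0.2 -> new Bin 1
  Item 0.22 -> Bin 1 (now 0.42)
  Item 0.25 -> Bin 1 (now 0.67)
  Item 0.8 -> new Bin 2
  Item 0.85 -> new Bin 3
  Item 0.39 -> new Bin 4
  Item 0.29 -> Bin 1 (now 0.96)
  Item 0.47 -> Bin 4 (now 0.86)
  Item 0.61 -> new Bin 5
Total bins used = 5

5


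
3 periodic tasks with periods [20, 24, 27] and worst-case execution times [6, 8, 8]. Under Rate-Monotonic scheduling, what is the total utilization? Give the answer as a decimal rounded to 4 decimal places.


Compute individual utilizations (exact fractions):
  Task 1: C/T = 6/20 = 3/10 (approx. 0.3)
  Task 2: C/T = 8/24 = 1/3 (approx. 0.3333)
  Task 3: C/T = 8/27 (approx. 0.2963)
Total utilization U = 3/10 + 1/3 + 8/27 = 251/270
Rounded to 4 decimal places: U = 0.9296
RM (Liu & Layland) bound for 3 tasks = 0.779763; compare with U = 251/270 (approx. 0.929630)
bound < U <= 1, so the RM sufficient condition is not met (inconclusive; an exact test such as response-time analysis is needed).

0.9296


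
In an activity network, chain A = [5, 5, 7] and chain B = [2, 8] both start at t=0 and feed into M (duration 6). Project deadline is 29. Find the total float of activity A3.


Forward pass: ES(A3) = sum of predecessors on chain A = 10
EF = ES + duration = 10 + 7 = 17
Backward pass: LF(M) = deadline = 29; LS(M) = 29 - 6 = 23
LF(A3) = LS(M) - sum(successors on chain A) = 23 - 0 = 23
LS = LF - duration = 23 - 7 = 16
Total float = LS - ES = 16 - 10 = 6

6


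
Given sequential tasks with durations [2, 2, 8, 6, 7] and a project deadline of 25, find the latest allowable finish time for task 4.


LF(activity 4) = deadline - sum of successor durations
Successors: activities 5 through 5 with durations [7]
Sum of successor durations = 7
LF = 25 - 7 = 18

18


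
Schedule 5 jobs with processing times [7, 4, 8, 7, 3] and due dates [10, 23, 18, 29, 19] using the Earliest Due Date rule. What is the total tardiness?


Sort by due date (EDD order): [(7, 10), (8, 18), (3, 19), (4, 23), (7, 29)]
Compute completion times and tardiness:
  Job 1: p=7, d=10, C=7, tardiness=max(0,7-10)=0
  Job 2: p=8, d=18, C=15, tardiness=max(0,15-18)=0
  Job 3: p=3, d=19, C=18, tardiness=max(0,18-19)=0
  Job 4: p=4, d=23, C=22, tardiness=max(0,22-23)=0
  Job 5: p=7, d=29, C=29, tardiness=max(0,29-29)=0
Total tardiness = 0

0


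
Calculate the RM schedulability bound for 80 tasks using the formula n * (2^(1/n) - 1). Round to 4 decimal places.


Compute 2^(1/80) = 1.0087019838
Subtract 1: 1.0087019838 - 1 = 0.0087019838
Multiply by n: 80 * 0.0087019838 = 0.6961587040
Round to 4 dp: 0.6962

0.6962


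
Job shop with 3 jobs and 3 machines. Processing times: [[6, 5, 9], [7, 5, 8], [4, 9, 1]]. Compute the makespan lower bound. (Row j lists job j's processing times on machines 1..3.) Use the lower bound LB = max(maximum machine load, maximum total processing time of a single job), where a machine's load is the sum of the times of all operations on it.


Machine loads:
  Machine 1: 6 + 7 + 4 = 17
  Machine 2: 5 + 5 + 9 = 19
  Machine 3: 9 + 8 + 1 = 18
Max machine load = 19
Job totals:
  Job 1: 20
  Job 2: 20
  Job 3: 14
Max job total = 20
Lower bound = max(19, 20) = 20

20


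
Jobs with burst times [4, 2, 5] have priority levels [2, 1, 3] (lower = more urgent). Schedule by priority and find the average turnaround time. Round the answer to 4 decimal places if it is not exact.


Sort by priority (ascending = highest first):
Order: [(1, 2), (2, 4), (3, 5)]
Completion times:
  Priority 1, burst=2, C=2
  Priority 2, burst=4, C=6
  Priority 3, burst=5, C=11
Average turnaround = 19/3 = 6.3333

6.3333


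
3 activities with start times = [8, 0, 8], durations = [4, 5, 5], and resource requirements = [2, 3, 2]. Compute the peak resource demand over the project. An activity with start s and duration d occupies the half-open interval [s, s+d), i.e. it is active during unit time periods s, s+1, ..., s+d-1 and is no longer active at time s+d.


Each activity i is active on [start_i, start_i + duration_i).
Compute total resource usage per time slot:
  t=0: active resources = [3], total = 3
  t=1: active resources = [3], total = 3
  t=2: active resources = [3], total = 3
  t=3: active resources = [3], total = 3
  t=4: active resources = [3], total = 3
  t=5: active resources = [], total = 0
  t=6: active resources = [], total = 0
  t=7: active resources = [], total = 0
  t=8: active resources = [2, 2], total = 4
  t=9: active resources = [2, 2], total = 4
  t=10: active resources = [2, 2], total = 4
  t=11: active resources = [2, 2], total = 4
  t=12: active resources = [2], total = 2
Peak resource demand = 4

4


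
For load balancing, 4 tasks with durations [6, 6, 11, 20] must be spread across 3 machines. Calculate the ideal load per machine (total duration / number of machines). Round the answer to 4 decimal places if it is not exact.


Total processing time = 6 + 6 + 11 + 20 = 43
Number of machines = 3
Ideal balanced load = 43 / 3 = 14.3333

14.3333


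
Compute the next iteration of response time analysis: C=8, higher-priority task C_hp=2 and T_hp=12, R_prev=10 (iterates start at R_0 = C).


R_next = C + ceil(R_prev / T_hp) * C_hp
ceil(10 / 12) = ceil(0.8333) = 1
Interference = 1 * 2 = 2
R_next = 8 + 2 = 10
R_next = R_prev, so the iteration has converged (response time = 10).

10


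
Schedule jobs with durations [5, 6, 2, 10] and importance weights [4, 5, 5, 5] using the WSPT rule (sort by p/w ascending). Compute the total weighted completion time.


Compute p/w ratios and sort ascending (WSPT): [(2, 5), (6, 5), (5, 4), (10, 5)]
Compute weighted completion times:
  Job (p=2,w=5): C=2, w*C=5*2=10
  Job (p=6,w=5): C=8, w*C=5*8=40
  Job (p=5,w=4): C=13, w*C=4*13=52
  Job (p=10,w=5): C=23, w*C=5*23=115
Total weighted completion time = 217

217


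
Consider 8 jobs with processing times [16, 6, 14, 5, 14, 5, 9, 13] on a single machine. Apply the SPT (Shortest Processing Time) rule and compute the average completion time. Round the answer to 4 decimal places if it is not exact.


Sort jobs by processing time (SPT order): [5, 5, 6, 9, 13, 14, 14, 16]
Compute completion times sequentially:
  Job 1: processing = 5, completes at 5
  Job 2: processing = 5, completes at 10
  Job 3: processing = 6, completes at 16
  Job 4: processing = 9, completes at 25
  Job 5: processing = 13, completes at 38
  Job 6: processing = 14, completes at 52
  Job 7: processing = 14, completes at 66
  Job 8: processing = 16, completes at 82
Sum of completion times = 294
Average completion time = 294/8 = 36.75

36.75


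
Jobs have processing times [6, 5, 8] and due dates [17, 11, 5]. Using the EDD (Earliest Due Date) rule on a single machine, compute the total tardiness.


Sort by due date (EDD order): [(8, 5), (5, 11), (6, 17)]
Compute completion times and tardiness:
  Job 1: p=8, d=5, C=8, tardiness=max(0,8-5)=3
  Job 2: p=5, d=11, C=13, tardiness=max(0,13-11)=2
  Job 3: p=6, d=17, C=19, tardiness=max(0,19-17)=2
Total tardiness = 7

7


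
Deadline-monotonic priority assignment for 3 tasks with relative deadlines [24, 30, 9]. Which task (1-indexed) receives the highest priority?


Sort tasks by relative deadline (ascending):
  Task 3: deadline = 9
  Task 1: deadline = 24
  Task 2: deadline = 30
Priority order (highest first): [3, 1, 2]
Highest priority task = 3

3


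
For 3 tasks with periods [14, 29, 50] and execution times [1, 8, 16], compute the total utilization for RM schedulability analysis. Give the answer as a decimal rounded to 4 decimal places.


Compute individual utilizations (exact fractions):
  Task 1: C/T = 1/14 (approx. 0.0714)
  Task 2: C/T = 8/29 (approx. 0.2759)
  Task 3: C/T = 16/50 = 8/25 (approx. 0.32)
Total utilization U = 1/14 + 8/29 + 8/25 = 6773/10150
Rounded to 4 decimal places: U = 0.6673
RM (Liu & Layland) bound for 3 tasks = 0.779763; compare with U = 6773/10150 (approx. 0.667291)
U <= bound, so schedulable by RM sufficient condition.

0.6673


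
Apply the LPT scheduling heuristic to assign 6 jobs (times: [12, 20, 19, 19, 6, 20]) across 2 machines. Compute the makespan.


Sort jobs in decreasing order (LPT): [20, 20, 19, 19, 12, 6]
Assign each job to the least loaded machine:
  Machine 1: jobs [20, 19, 12], load = 51
  Machine 2: jobs [20, 19, 6], load = 45
Makespan = max load = 51

51


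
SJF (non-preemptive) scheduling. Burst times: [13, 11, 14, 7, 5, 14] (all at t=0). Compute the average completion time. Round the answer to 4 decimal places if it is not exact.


SJF order (ascending): [5, 7, 11, 13, 14, 14]
Completion times:
  Job 1: burst=5, C=5
  Job 2: burst=7, C=12
  Job 3: burst=11, C=23
  Job 4: burst=13, C=36
  Job 5: burst=14, C=50
  Job 6: burst=14, C=64
Average completion = 190/6 = 31.6667

31.6667


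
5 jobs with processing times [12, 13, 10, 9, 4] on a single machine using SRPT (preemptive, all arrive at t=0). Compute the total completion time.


Since all jobs arrive at t=0, SRPT equals SPT ordering.
SPT order: [4, 9, 10, 12, 13]
Completion times:
  Job 1: p=4, C=4
  Job 2: p=9, C=13
  Job 3: p=10, C=23
  Job 4: p=12, C=35
  Job 5: p=13, C=48
Total completion time = 4 + 13 + 23 + 35 + 48 = 123

123


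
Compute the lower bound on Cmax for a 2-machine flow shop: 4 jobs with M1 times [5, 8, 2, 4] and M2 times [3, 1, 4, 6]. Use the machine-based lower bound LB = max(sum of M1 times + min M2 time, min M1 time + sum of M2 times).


LB1 = sum(M1 times) + min(M2 times) = 19 + 1 = 20
LB2 = min(M1 times) + sum(M2 times) = 2 + 14 = 16
Lower bound = max(LB1, LB2) = max(20, 16) = 20

20


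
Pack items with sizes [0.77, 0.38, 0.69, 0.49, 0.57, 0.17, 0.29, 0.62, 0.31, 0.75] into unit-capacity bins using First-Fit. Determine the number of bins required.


Place items sequentially using First-Fit:
  Item 0.77 -> new Bin 1
  Item 0.38 -> new Bin 2
  Item 0.69 -> new Bin 3
  Item 0.49 -> Bin 2 (now 0.87)
  Item 0.57 -> new Bin 4
  Item 0.17 -> Bin 1 (now 0.94)
  Item 0.29 -> Bin 3 (now 0.98)
  Item 0.62 -> new Bin 5
  Item 0.31 -> Bin 4 (now 0.88)
  Item 0.75 -> new Bin 6
Total bins used = 6

6


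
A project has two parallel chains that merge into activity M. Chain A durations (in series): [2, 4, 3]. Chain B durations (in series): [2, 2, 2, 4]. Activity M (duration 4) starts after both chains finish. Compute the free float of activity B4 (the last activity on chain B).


ES(B4) = sum of predecessors on chain B = 6
EF(B4) = ES + duration = 6 + 4 = 10
Successor of B4 is M. ES(M) = max(sum(A), sum(B)) = max(9, 10) = 10
Free float = ES(successor) - EF(current) = 10 - 10 = 0

0


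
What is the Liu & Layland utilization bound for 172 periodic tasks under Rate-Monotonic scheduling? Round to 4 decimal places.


Compute 2^(1/172) = 1.0040380565
Subtract 1: 1.0040380565 - 1 = 0.0040380565
Multiply by n: 172 * 0.0040380565 = 0.6945457180
Round to 4 dp: 0.6945

0.6945


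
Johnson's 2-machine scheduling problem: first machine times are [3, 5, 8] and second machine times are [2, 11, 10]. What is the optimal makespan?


Apply Johnson's rule:
  Group 1 (a <= b): [(2, 5, 11), (3, 8, 10)]
  Group 2 (a > b): [(1, 3, 2)]
Optimal job order: [2, 3, 1]
Schedule:
  Job 2: M1 done at 5, M2 done at 16
  Job 3: M1 done at 13, M2 done at 26
  Job 1: M1 done at 16, M2 done at 28
Makespan = 28

28


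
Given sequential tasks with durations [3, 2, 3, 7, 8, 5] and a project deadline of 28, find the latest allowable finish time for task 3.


LF(activity 3) = deadline - sum of successor durations
Successors: activities 4 through 6 with durations [7, 8, 5]
Sum of successor durations = 20
LF = 28 - 20 = 8

8


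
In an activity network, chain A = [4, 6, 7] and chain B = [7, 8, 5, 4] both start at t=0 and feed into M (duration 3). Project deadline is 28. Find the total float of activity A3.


Forward pass: ES(A3) = sum of predecessors on chain A = 10
EF = ES + duration = 10 + 7 = 17
Backward pass: LF(M) = deadline = 28; LS(M) = 28 - 3 = 25
LF(A3) = LS(M) - sum(successors on chain A) = 25 - 0 = 25
LS = LF - duration = 25 - 7 = 18
Total float = LS - ES = 18 - 10 = 8

8


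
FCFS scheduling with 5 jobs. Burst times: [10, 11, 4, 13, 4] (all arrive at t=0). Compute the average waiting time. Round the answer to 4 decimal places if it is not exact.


FCFS order (as given): [10, 11, 4, 13, 4]
Waiting times:
  Job 1: wait = 0
  Job 2: wait = 10
  Job 3: wait = 21
  Job 4: wait = 25
  Job 5: wait = 38
Sum of waiting times = 94
Average waiting time = 94/5 = 18.8

18.8


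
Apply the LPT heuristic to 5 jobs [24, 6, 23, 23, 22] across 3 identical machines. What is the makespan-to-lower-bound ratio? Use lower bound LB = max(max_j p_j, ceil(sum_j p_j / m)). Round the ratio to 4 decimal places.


LPT order: [24, 23, 23, 22, 6]
Machine loads after assignment: [24, 45, 29]
LPT makespan = 45
Lower bound = max(max_job, ceil(total/3)) = max(24, 33) = 33
Ratio = 45 / 33 = 1.3636

1.3636


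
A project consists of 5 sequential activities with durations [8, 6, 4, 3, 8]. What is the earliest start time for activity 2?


Activity 2 starts after activities 1 through 1 complete.
Predecessor durations: [8]
ES = 8 = 8

8


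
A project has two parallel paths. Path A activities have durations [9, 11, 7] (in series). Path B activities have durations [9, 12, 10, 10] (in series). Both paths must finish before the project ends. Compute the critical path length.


Path A total = 9 + 11 + 7 = 27
Path B total = 9 + 12 + 10 + 10 = 41
Critical path = longest path = max(27, 41) = 41

41


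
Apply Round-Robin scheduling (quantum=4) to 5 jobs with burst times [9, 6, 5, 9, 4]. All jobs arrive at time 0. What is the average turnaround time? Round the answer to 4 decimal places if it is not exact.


Time quantum = 4
Execution trace:
  J1 runs 4 units, time = 4
  J2 runs 4 units, time = 8
  J3 runs 4 units, time = 12
  J4 runs 4 units, time = 16
  J5 runs 4 units, time = 20
  J1 runs 4 units, time = 24
  J2 runs 2 units, time = 26
  J3 runs 1 units, time = 27
  J4 runs 4 units, time = 31
  J1 runs 1 units, time = 32
  J4 runs 1 units, time = 33
Finish times: [32, 26, 27, 33, 20]
Average turnaround = 138/5 = 27.6

27.6


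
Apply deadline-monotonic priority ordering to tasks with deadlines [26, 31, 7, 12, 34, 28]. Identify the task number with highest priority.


Sort tasks by relative deadline (ascending):
  Task 3: deadline = 7
  Task 4: deadline = 12
  Task 1: deadline = 26
  Task 6: deadline = 28
  Task 2: deadline = 31
  Task 5: deadline = 34
Priority order (highest first): [3, 4, 1, 6, 2, 5]
Highest priority task = 3

3


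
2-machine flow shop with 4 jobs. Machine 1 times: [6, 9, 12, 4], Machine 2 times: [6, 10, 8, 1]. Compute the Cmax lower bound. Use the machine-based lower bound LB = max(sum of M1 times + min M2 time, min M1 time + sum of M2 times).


LB1 = sum(M1 times) + min(M2 times) = 31 + 1 = 32
LB2 = min(M1 times) + sum(M2 times) = 4 + 25 = 29
Lower bound = max(LB1, LB2) = max(32, 29) = 32

32


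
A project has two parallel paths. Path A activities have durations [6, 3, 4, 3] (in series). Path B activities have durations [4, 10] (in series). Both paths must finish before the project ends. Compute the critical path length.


Path A total = 6 + 3 + 4 + 3 = 16
Path B total = 4 + 10 = 14
Critical path = longest path = max(16, 14) = 16

16


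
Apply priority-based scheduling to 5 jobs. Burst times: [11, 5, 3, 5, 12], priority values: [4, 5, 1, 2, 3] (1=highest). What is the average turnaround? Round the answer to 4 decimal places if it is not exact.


Sort by priority (ascending = highest first):
Order: [(1, 3), (2, 5), (3, 12), (4, 11), (5, 5)]
Completion times:
  Priority 1, burst=3, C=3
  Priority 2, burst=5, C=8
  Priority 3, burst=12, C=20
  Priority 4, burst=11, C=31
  Priority 5, burst=5, C=36
Average turnaround = 98/5 = 19.6

19.6


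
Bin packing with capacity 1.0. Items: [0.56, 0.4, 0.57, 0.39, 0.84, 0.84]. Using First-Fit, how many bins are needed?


Place items sequentially using First-Fit:
  Item 0.56 -> new Bin 1
  Item 0.4 -> Bin 1 (now 0.96)
  Item 0.57 -> new Bin 2
  Item 0.39 -> Bin 2 (now 0.96)
  Item 0.84 -> new Bin 3
  Item 0.84 -> new Bin 4
Total bins used = 4

4


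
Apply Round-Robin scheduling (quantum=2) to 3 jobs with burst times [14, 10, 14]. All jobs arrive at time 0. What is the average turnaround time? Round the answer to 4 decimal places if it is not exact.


Time quantum = 2
Execution trace:
  J1 runs 2 units, time = 2
  J2 runs 2 units, time = 4
  J3 runs 2 units, time = 6
  J1 runs 2 units, time = 8
  J2 runs 2 units, time = 10
  J3 runs 2 units, time = 12
  J1 runs 2 units, time = 14
  J2 runs 2 units, time = 16
  J3 runs 2 units, time = 18
  J1 runs 2 units, time = 20
  J2 runs 2 units, time = 22
  J3 runs 2 units, time = 24
  J1 runs 2 units, time = 26
  J2 runs 2 units, time = 28
  J3 runs 2 units, time = 30
  J1 runs 2 units, time = 32
  J3 runs 2 units, time = 34
  J1 runs 2 units, time = 36
  J3 runs 2 units, time = 38
Finish times: [36, 28, 38]
Average turnaround = 102/3 = 34.0

34.0


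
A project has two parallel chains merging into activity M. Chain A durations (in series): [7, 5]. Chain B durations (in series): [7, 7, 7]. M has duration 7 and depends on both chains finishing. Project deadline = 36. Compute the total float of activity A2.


Forward pass: ES(A2) = sum of predecessors on chain A = 7
EF = ES + duration = 7 + 5 = 12
Backward pass: LF(M) = deadline = 36; LS(M) = 36 - 7 = 29
LF(A2) = LS(M) - sum(successors on chain A) = 29 - 0 = 29
LS = LF - duration = 29 - 5 = 24
Total float = LS - ES = 24 - 7 = 17

17


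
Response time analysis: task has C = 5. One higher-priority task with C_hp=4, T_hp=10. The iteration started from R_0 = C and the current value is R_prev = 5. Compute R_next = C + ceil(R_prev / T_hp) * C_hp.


R_next = C + ceil(R_prev / T_hp) * C_hp
ceil(5 / 10) = ceil(0.5) = 1
Interference = 1 * 4 = 4
R_next = 5 + 4 = 9

9


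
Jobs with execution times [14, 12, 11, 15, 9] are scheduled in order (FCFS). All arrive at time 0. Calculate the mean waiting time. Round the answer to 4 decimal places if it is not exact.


FCFS order (as given): [14, 12, 11, 15, 9]
Waiting times:
  Job 1: wait = 0
  Job 2: wait = 14
  Job 3: wait = 26
  Job 4: wait = 37
  Job 5: wait = 52
Sum of waiting times = 129
Average waiting time = 129/5 = 25.8

25.8


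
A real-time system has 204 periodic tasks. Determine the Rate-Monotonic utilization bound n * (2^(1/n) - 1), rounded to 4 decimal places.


Compute 2^(1/204) = 1.0034035593
Subtract 1: 1.0034035593 - 1 = 0.0034035593
Multiply by n: 204 * 0.0034035593 = 0.6943260972
Round to 4 dp: 0.6943

0.6943


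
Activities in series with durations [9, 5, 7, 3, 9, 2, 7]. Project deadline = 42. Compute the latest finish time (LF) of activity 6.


LF(activity 6) = deadline - sum of successor durations
Successors: activities 7 through 7 with durations [7]
Sum of successor durations = 7
LF = 42 - 7 = 35

35


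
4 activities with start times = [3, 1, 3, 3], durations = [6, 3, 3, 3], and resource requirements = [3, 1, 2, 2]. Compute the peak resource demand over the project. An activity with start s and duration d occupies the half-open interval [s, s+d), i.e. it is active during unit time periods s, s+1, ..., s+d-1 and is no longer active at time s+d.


Each activity i is active on [start_i, start_i + duration_i).
Compute total resource usage per time slot:
  t=0: active resources = [], total = 0
  t=1: active resources = [1], total = 1
  t=2: active resources = [1], total = 1
  t=3: active resources = [3, 1, 2, 2], total = 8
  t=4: active resources = [3, 2, 2], total = 7
  t=5: active resources = [3, 2, 2], total = 7
  t=6: active resources = [3], total = 3
  t=7: active resources = [3], total = 3
  t=8: active resources = [3], total = 3
Peak resource demand = 8

8
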